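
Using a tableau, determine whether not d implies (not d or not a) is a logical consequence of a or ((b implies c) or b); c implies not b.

Yes

Initial set: {(a or ((b implies c) or b)); (c implies not b); not (not d implies (not d or not a))}.
not (not d implies (not d or not a)): α-rule — add not d, not (not d or not a).
not (not d or not a): α-rule — add not not d, not not a.
× closes — contains both d and not d.
All 1 branch closes.
Every branch closed, so the premises entail the conclusion.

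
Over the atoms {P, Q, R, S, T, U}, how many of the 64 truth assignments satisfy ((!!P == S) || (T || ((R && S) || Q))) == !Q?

26

Initial set: {(((!!P == S) || (T || ((R && S) || Q))) == !Q)}.
(((!!P == S) || (T || ((R && S) || Q))) == !Q): β-rule — branch into ((!!P == S) || (T || ((R && S) || Q))), !Q  //  !((!!P == S) || (T || ((R && S) || Q))), !!Q.
  branch 1 (add ((!!P == S) || (T || ((R && S) || Q))), !Q):
    ((!!P == S) || (T || ((R && S) || Q))): β-rule — branch into (!!P == S)  //  (T || ((R && S) || Q)).
      branch 1.1 (add (!!P == S)):
        (!!P == S): β-rule — branch into !!P, S  //  !!!P, !S.
          branch 1.1.1 (add !!P, S):
            !!P: drop double negation, giving P.
            ○ open, literals {P=1, Q=0, S=1}.
          branch 1.1.2 (add !!!P, !S):
            !!!P: drop double negation, giving !P.
            ○ open, literals {P=0, Q=0, S=0}.
      branch 1.2 (add (T || ((R && S) || Q))):
        (T || ((R && S) || Q)): β-rule — branch into T  //  ((R && S) || Q).
          branch 1.2.1 (add T):
            ○ open, literals {Q=0, T=1}.
          branch 1.2.2 (add ((R && S) || Q)):
            ((R && S) || Q): β-rule — branch into (R && S)  //  Q.
              branch 1.2.2.1 (add (R && S)):
                (R && S): α-rule — add R, S.
                ○ open, literals {Q=0, R=1, S=1}.
              branch 1.2.2.2 (add Q):
                × closes — contains both Q and !Q.
  branch 2 (add !((!!P == S) || (T || ((R && S) || Q))), !!Q):
    !((!!P == S) || (T || ((R && S) || Q))): α-rule — add !(!!P == S), !(T || ((R && S) || Q)).
    !(T || ((R && S) || Q)): α-rule — add !T, !((R && S) || Q).
    !((R && S) || Q): α-rule — add !(R && S), !Q.
    × closes — contains both Q and !Q.
2 branches closed, 4 open.
Each open branch fixes some atoms; the unmentioned ones are free. Counting distinct full assignments: branch {P=1, Q=0, S=1} (R, T, U) contributes 8 new; branch {P=0, Q=0, S=0} (R, T, U) contributes 8 new; branch {Q=0, T=1} (P, R, S, U) contributes 8 new; branch {Q=0, R=1, S=1} (P, T, U) contributes 2 new. Total: 26.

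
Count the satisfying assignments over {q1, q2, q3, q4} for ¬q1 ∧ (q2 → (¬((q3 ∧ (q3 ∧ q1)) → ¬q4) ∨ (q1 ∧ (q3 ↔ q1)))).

Initial set: {(¬q1 ∧ (q2 → (¬((q3 ∧ (q3 ∧ q1)) → ¬q4) ∨ (q1 ∧ (q3 ↔ q1)))))}.
(¬q1 ∧ (q2 → (¬((q3 ∧ (q3 ∧ q1)) → ¬q4) ∨ (q1 ∧ (q3 ↔ q1))))): α-rule — add ¬q1, (q2 → (¬((q3 ∧ (q3 ∧ q1)) → ¬q4) ∨ (q1 ∧ (q3 ↔ q1)))).
(q2 → (¬((q3 ∧ (q3 ∧ q1)) → ¬q4) ∨ (q1 ∧ (q3 ↔ q1)))): β-rule — branch into ¬q2  //  (¬((q3 ∧ (q3 ∧ q1)) → ¬q4) ∨ (q1 ∧ (q3 ↔ q1))).
  branch 1 (add ¬q2):
    ○ open, literals {q1=F, q2=F}.
  branch 2 (add (¬((q3 ∧ (q3 ∧ q1)) → ¬q4) ∨ (q1 ∧ (q3 ↔ q1)))):
    (¬((q3 ∧ (q3 ∧ q1)) → ¬q4) ∨ (q1 ∧ (q3 ↔ q1))): β-rule — branch into ¬((q3 ∧ (q3 ∧ q1)) → ¬q4)  //  (q1 ∧ (q3 ↔ q1)).
      branch 2.1 (add ¬((q3 ∧ (q3 ∧ q1)) → ¬q4)):
        ¬((q3 ∧ (q3 ∧ q1)) → ¬q4): α-rule — add (q3 ∧ (q3 ∧ q1)), ¬¬q4.
        (q3 ∧ (q3 ∧ q1)): α-rule — add q3, (q3 ∧ q1).
        (q3 ∧ q1): α-rule — add q3, q1.
        × closes — contains both q1 and ¬q1.
      branch 2.2 (add (q1 ∧ (q3 ↔ q1))):
        (q1 ∧ (q3 ↔ q1)): α-rule — add q1, (q3 ↔ q1).
        × closes — contains both q1 and ¬q1.
2 branches closed, 1 open.
Each open branch fixes some atoms; the unmentioned ones are free. Counting distinct full assignments: branch {q1=F, q2=F} (q3, q4) contributes 4 new. Total: 4.

4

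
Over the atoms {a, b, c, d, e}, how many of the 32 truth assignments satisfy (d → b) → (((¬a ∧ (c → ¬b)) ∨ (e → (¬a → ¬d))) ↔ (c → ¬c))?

Initial set: {((d → b) → (((¬a ∧ (c → ¬b)) ∨ (e → (¬a → ¬d))) ↔ (c → ¬c)))}.
((d → b) → (((¬a ∧ (c → ¬b)) ∨ (e → (¬a → ¬d))) ↔ (c → ¬c))): β-rule — branch into ¬(d → b)  //  (((¬a ∧ (c → ¬b)) ∨ (e → (¬a → ¬d))) ↔ (c → ¬c)).
  branch 1 (add ¬(d → b)):
    ¬(d → b): α-rule — add d, ¬b.
    ○ open, literals {b=0, d=1}.
  branch 2 (add (((¬a ∧ (c → ¬b)) ∨ (e → (¬a → ¬d))) ↔ (c → ¬c))):
    (((¬a ∧ (c → ¬b)) ∨ (e → (¬a → ¬d))) ↔ (c → ¬c)): β-rule — branch into ((¬a ∧ (c → ¬b)) ∨ (e → (¬a → ¬d))), (c → ¬c)  //  ¬((¬a ∧ (c → ¬b)) ∨ (e → (¬a → ¬d))), ¬(c → ¬c).
      branch 2.1 (add ((¬a ∧ (c → ¬b)) ∨ (e → (¬a → ¬d))), (c → ¬c)):
        ((¬a ∧ (c → ¬b)) ∨ (e → (¬a → ¬d))): β-rule — branch into (¬a ∧ (c → ¬b))  //  (e → (¬a → ¬d)).
          branch 2.1.1 (add (¬a ∧ (c → ¬b))):
            (¬a ∧ (c → ¬b)): α-rule — add ¬a, (c → ¬b).
            (c → ¬c): β-rule — branch into ¬c  //  ¬c.
              branch 2.1.1.1 (add ¬c):
                (c → ¬b): β-rule — branch into ¬c  //  ¬b.
                  branch 2.1.1.1.1 (add ¬c):
                    ○ open, literals {a=0, c=0}.
                  branch 2.1.1.1.2 (add ¬b):
                    ○ open, literals {a=0, b=0, c=0}.
              branch 2.1.1.2 (add ¬c):
                (c → ¬b): β-rule — branch into ¬c  //  ¬b.
                  branch 2.1.1.2.1 (add ¬c):
                    ○ open, literals {a=0, c=0}.
                  branch 2.1.1.2.2 (add ¬b):
                    ○ open, literals {a=0, b=0, c=0}.
          branch 2.1.2 (add (e → (¬a → ¬d))):
            (c → ¬c): β-rule — branch into ¬c  //  ¬c.
              branch 2.1.2.1 (add ¬c):
                (e → (¬a → ¬d)): β-rule — branch into ¬e  //  (¬a → ¬d).
                  branch 2.1.2.1.1 (add ¬e):
                    ○ open, literals {c=0, e=0}.
                  branch 2.1.2.1.2 (add (¬a → ¬d)):
                    (¬a → ¬d): β-rule — branch into ¬¬a  //  ¬d.
                      branch 2.1.2.1.2.1 (add ¬¬a):
                        ○ open, literals {a=1, c=0}.
                      branch 2.1.2.1.2.2 (add ¬d):
                        ○ open, literals {c=0, d=0}.
              branch 2.1.2.2 (add ¬c):
                (e → (¬a → ¬d)): β-rule — branch into ¬e  //  (¬a → ¬d).
                  branch 2.1.2.2.1 (add ¬e):
                    ○ open, literals {c=0, e=0}.
                  branch 2.1.2.2.2 (add (¬a → ¬d)):
                    (¬a → ¬d): β-rule — branch into ¬¬a  //  ¬d.
                      branch 2.1.2.2.2.1 (add ¬¬a):
                        ○ open, literals {a=1, c=0}.
                      branch 2.1.2.2.2.2 (add ¬d):
                        ○ open, literals {c=0, d=0}.
      branch 2.2 (add ¬((¬a ∧ (c → ¬b)) ∨ (e → (¬a → ¬d))), ¬(c → ¬c)):
        ¬((¬a ∧ (c → ¬b)) ∨ (e → (¬a → ¬d))): α-rule — add ¬(¬a ∧ (c → ¬b)), ¬(e → (¬a → ¬d)).
        ¬(c → ¬c): α-rule — add c, ¬¬c.
        ¬(e → (¬a → ¬d)): α-rule — add e, ¬(¬a → ¬d).
        ¬(¬a → ¬d): α-rule — add ¬a, ¬¬d.
        ¬(¬a ∧ (c → ¬b)): β-rule — branch into ¬¬a  //  ¬(c → ¬b).
          branch 2.2.1 (add ¬¬a):
            × closes — contains both a and ¬a.
          branch 2.2.2 (add ¬(c → ¬b)):
            ¬(c → ¬b): α-rule — add c, ¬¬b.
            ○ open, literals {a=0, b=1, c=1, d=1, e=1}.
1 branch closed, 12 open.
Each open branch fixes some atoms; the unmentioned ones are free. Counting distinct full assignments: branch {b=0, d=1} (a, c, e) contributes 8 new; branch {a=0, c=0} (b, d, e) contributes 6 new; branch {a=0, b=0, c=0} (d, e) contributes 0 new; branch {a=0, c=0} (b, d, e) contributes 0 new; branch {a=0, b=0, c=0} (d, e) contributes 0 new; branch {c=0, e=0} (a, b, d) contributes 3 new; branch {a=1, c=0} (b, d, e) contributes 3 new; branch {c=0, d=0} (a, b, e) contributes 0 new; branch {c=0, e=0} (a, b, d) contributes 0 new; branch {a=1, c=0} (b, d, e) contributes 0 new; branch {c=0, d=0} (a, b, e) contributes 0 new; branch {a=0, b=1, c=1, d=1, e=1} (none free) contributes 1 new. Total: 21.

21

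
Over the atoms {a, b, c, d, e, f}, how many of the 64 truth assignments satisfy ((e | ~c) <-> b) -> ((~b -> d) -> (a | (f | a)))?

57

Initial set: {(((e | ~c) <-> b) -> ((~b -> d) -> (a | (f | a))))}.
(((e | ~c) <-> b) -> ((~b -> d) -> (a | (f | a)))): β-rule — branch into ~((e | ~c) <-> b)  //  ((~b -> d) -> (a | (f | a))).
  branch 1 (add ~((e | ~c) <-> b)):
    ~((e | ~c) <-> b): β-rule — branch into (e | ~c), ~b  //  ~(e | ~c), b.
      branch 1.1 (add (e | ~c), ~b):
        (e | ~c): β-rule — branch into e  //  ~c.
          branch 1.1.1 (add e):
            ○ open, literals {b=F, e=T}.
          branch 1.1.2 (add ~c):
            ○ open, literals {b=F, c=F}.
      branch 1.2 (add ~(e | ~c), b):
        ~(e | ~c): α-rule — add ~e, ~~c.
        ○ open, literals {b=T, c=T, e=F}.
  branch 2 (add ((~b -> d) -> (a | (f | a)))):
    ((~b -> d) -> (a | (f | a))): β-rule — branch into ~(~b -> d)  //  (a | (f | a)).
      branch 2.1 (add ~(~b -> d)):
        ~(~b -> d): α-rule — add ~b, ~d.
        ○ open, literals {b=F, d=F}.
      branch 2.2 (add (a | (f | a))):
        (a | (f | a)): β-rule — branch into a  //  (f | a).
          branch 2.2.1 (add a):
            ○ open, literals {a=T}.
          branch 2.2.2 (add (f | a)):
            (f | a): β-rule — branch into f  //  a.
              branch 2.2.2.1 (add f):
                ○ open, literals {f=T}.
              branch 2.2.2.2 (add a):
                ○ open, literals {a=T}.
0 branches closed, 7 open.
Each open branch fixes some atoms; the unmentioned ones are free. Counting distinct full assignments: branch {b=F, e=T} (a, c, d, f) contributes 16 new; branch {b=F, c=F} (a, d, e, f) contributes 8 new; branch {b=T, c=T, e=F} (a, d, f) contributes 8 new; branch {b=F, d=F} (a, c, e, f) contributes 4 new; branch {a=T} (b, c, d, e, f) contributes 14 new; branch {f=T} (a, b, c, d, e) contributes 7 new; branch {a=T} (b, c, d, e, f) contributes 0 new. Total: 57.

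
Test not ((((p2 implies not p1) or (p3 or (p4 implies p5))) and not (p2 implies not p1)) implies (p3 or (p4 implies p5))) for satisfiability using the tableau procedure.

Unsatisfiable

Initial set: {T not ((((p2 implies not p1) or (p3 or (p4 implies p5))) and not (p2 implies not p1)) implies (p3 or (p4 implies p5)))}.
T not ((((p2 implies not p1) or (p3 or (p4 implies p5))) and not (p2 implies not p1)) implies (p3 or (p4 implies p5))): α-rule — add T (((p2 implies not p1) or (p3 or (p4 implies p5))) and not (p2 implies not p1)), F (p3 or (p4 implies p5)).
T (((p2 implies not p1) or (p3 or (p4 implies p5))) and not (p2 implies not p1)): α-rule — add T ((p2 implies not p1) or (p3 or (p4 implies p5))), T not (p2 implies not p1).
F (p3 or (p4 implies p5)): α-rule — add F p3, F (p4 implies p5).
T not (p2 implies not p1): α-rule — add T p2, F not p1.
F (p4 implies p5): α-rule — add T p4, F p5.
T ((p2 implies not p1) or (p3 or (p4 implies p5))): β-rule — branch into T (p2 implies not p1)  //  T (p3 or (p4 implies p5)).
  branch 1 (add T (p2 implies not p1)):
    T (p2 implies not p1): β-rule — branch into F p2  //  T not p1.
      branch 1.1 (add F p2):
        × closes — contains both p2 and not p2.
      branch 1.2 (add T not p1):
        × closes — contains both p1 and not p1.
  branch 2 (add T (p3 or (p4 implies p5))):
    T (p3 or (p4 implies p5)): β-rule — branch into T p3  //  T (p4 implies p5).
      branch 2.1 (add T p3):
        × closes — contains both p3 and not p3.
      branch 2.2 (add T (p4 implies p5)):
        T (p4 implies p5): β-rule — branch into F p4  //  T p5.
          branch 2.2.1 (add F p4):
            × closes — contains both p4 and not p4.
          branch 2.2.2 (add T p5):
            × closes — contains both p5 and not p5.
All 5 branches close.
Every branch closed; the formula is unsatisfiable.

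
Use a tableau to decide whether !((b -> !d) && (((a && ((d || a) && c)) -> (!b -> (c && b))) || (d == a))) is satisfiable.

Satisfiable

Initial set: {T !((b -> !d) && (((a && ((d || a) && c)) -> (!b -> (c && b))) || (d == a)))}.
T !((b -> !d) && (((a && ((d || a) && c)) -> (!b -> (c && b))) || (d == a))): β-rule — branch into F (b -> !d)  //  F (((a && ((d || a) && c)) -> (!b -> (c && b))) || (d == a)).
  branch 1 (add F (b -> !d)):
    F (b -> !d): α-rule — add T b, F !d.
    ○ open, literals {b=T, d=T}.
  branch 2 (add F (((a && ((d || a) && c)) -> (!b -> (c && b))) || (d == a))):
    F (((a && ((d || a) && c)) -> (!b -> (c && b))) || (d == a)): α-rule — add F ((a && ((d || a) && c)) -> (!b -> (c && b))), F (d == a).
    F ((a && ((d || a) && c)) -> (!b -> (c && b))): α-rule — add T (a && ((d || a) && c)), F (!b -> (c && b)).
    T (a && ((d || a) && c)): α-rule — add T a, T ((d || a) && c).
    F (!b -> (c && b)): α-rule — add T !b, F (c && b).
    T ((d || a) && c): α-rule — add T (d || a), T c.
    F (d == a): β-rule — branch into T d, F a  //  F d, T a.
      branch 2.1 (add T d, F a):
        × closes — contains both a and !a.
      branch 2.2 (add F d, T a):
        F (c && b): β-rule — branch into F c  //  F b.
          branch 2.2.1 (add F c):
            × closes — contains both c and !c.
          branch 2.2.2 (add F b):
            T (d || a): β-rule — branch into T d  //  T a.
              branch 2.2.2.1 (add T d):
                × closes — contains both d and !d.
              branch 2.2.2.2 (add T a):
                ○ open, literals {a=T, b=F, c=T, d=F}.
3 branches closed, 2 open.
An open branch gives a satisfying assignment: b=T, d=T.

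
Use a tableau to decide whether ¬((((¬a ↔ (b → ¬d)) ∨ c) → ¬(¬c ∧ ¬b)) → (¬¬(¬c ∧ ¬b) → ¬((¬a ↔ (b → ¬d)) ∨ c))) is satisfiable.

Initial set: {¬((((¬a ↔ (b → ¬d)) ∨ c) → ¬(¬c ∧ ¬b)) → (¬¬(¬c ∧ ¬b) → ¬((¬a ↔ (b → ¬d)) ∨ c)))}.
¬((((¬a ↔ (b → ¬d)) ∨ c) → ¬(¬c ∧ ¬b)) → (¬¬(¬c ∧ ¬b) → ¬((¬a ↔ (b → ¬d)) ∨ c))): α-rule — add (((¬a ↔ (b → ¬d)) ∨ c) → ¬(¬c ∧ ¬b)), ¬(¬¬(¬c ∧ ¬b) → ¬((¬a ↔ (b → ¬d)) ∨ c)).
¬(¬¬(¬c ∧ ¬b) → ¬((¬a ↔ (b → ¬d)) ∨ c)): α-rule — add ¬¬(¬c ∧ ¬b), ¬¬((¬a ↔ (b → ¬d)) ∨ c).
¬¬(¬c ∧ ¬b): drop double negation, giving (¬c ∧ ¬b).
(¬c ∧ ¬b): α-rule — add ¬c, ¬b.
(((¬a ↔ (b → ¬d)) ∨ c) → ¬(¬c ∧ ¬b)): β-rule — branch into ¬((¬a ↔ (b → ¬d)) ∨ c)  //  ¬(¬c ∧ ¬b).
  branch 1 (add ¬((¬a ↔ (b → ¬d)) ∨ c)):
    ¬((¬a ↔ (b → ¬d)) ∨ c): α-rule — add ¬(¬a ↔ (b → ¬d)), ¬c.
    ¬¬((¬a ↔ (b → ¬d)) ∨ c): β-rule — branch into (¬a ↔ (b → ¬d))  //  c.
      branch 1.1 (add (¬a ↔ (b → ¬d))):
        ¬(¬a ↔ (b → ¬d)): β-rule — branch into ¬a, ¬(b → ¬d)  //  ¬¬a, (b → ¬d).
          branch 1.1.1 (add ¬a, ¬(b → ¬d)):
            ¬(b → ¬d): α-rule — add b, ¬¬d.
            × closes — contains both b and ¬b.
          branch 1.1.2 (add ¬¬a, (b → ¬d)):
            (¬a ↔ (b → ¬d)): β-rule — branch into ¬a, (b → ¬d)  //  ¬¬a, ¬(b → ¬d).
              branch 1.1.2.1 (add ¬a, (b → ¬d)):
                × closes — contains both a and ¬a.
              branch 1.1.2.2 (add ¬¬a, ¬(b → ¬d)):
                ¬(b → ¬d): α-rule — add b, ¬¬d.
                × closes — contains both b and ¬b.
      branch 1.2 (add c):
        × closes — contains both c and ¬c.
  branch 2 (add ¬(¬c ∧ ¬b)):
    ¬¬((¬a ↔ (b → ¬d)) ∨ c): β-rule — branch into (¬a ↔ (b → ¬d))  //  c.
      branch 2.1 (add (¬a ↔ (b → ¬d))):
        ¬(¬c ∧ ¬b): β-rule — branch into ¬¬c  //  ¬¬b.
          branch 2.1.1 (add ¬¬c):
            × closes — contains both c and ¬c.
          branch 2.1.2 (add ¬¬b):
            × closes — contains both b and ¬b.
      branch 2.2 (add c):
        × closes — contains both c and ¬c.
All 7 branches close.
Every branch closed; the formula is unsatisfiable.

Unsatisfiable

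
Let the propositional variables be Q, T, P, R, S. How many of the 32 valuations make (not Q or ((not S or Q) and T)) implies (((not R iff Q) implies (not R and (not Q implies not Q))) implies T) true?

Initial set: {((not Q or ((not S or Q) and T)) implies (((not R iff Q) implies (not R and (not Q implies not Q))) implies T))}.
((not Q or ((not S or Q) and T)) implies (((not R iff Q) implies (not R and (not Q implies not Q))) implies T)): β-rule — branch into not (not Q or ((not S or Q) and T))  //  (((not R iff Q) implies (not R and (not Q implies not Q))) implies T).
  branch 1 (add not (not Q or ((not S or Q) and T))):
    not (not Q or ((not S or Q) and T)): α-rule — add not not Q, not ((not S or Q) and T).
    not ((not S or Q) and T): β-rule — branch into not (not S or Q)  //  not T.
      branch 1.1 (add not (not S or Q)):
        not (not S or Q): α-rule — add not not S, not Q.
        × closes — contains both Q and not Q.
      branch 1.2 (add not T):
        ○ open, literals {Q=1, T=0}.
  branch 2 (add (((not R iff Q) implies (not R and (not Q implies not Q))) implies T)):
    (((not R iff Q) implies (not R and (not Q implies not Q))) implies T): β-rule — branch into not ((not R iff Q) implies (not R and (not Q implies not Q)))  //  T.
      branch 2.1 (add not ((not R iff Q) implies (not R and (not Q implies not Q)))):
        not ((not R iff Q) implies (not R and (not Q implies not Q))): α-rule — add (not R iff Q), not (not R and (not Q implies not Q)).
        (not R iff Q): β-rule — branch into not R, Q  //  not not R, not Q.
          branch 2.1.1 (add not R, Q):
            not (not R and (not Q implies not Q)): β-rule — branch into not not R  //  not (not Q implies not Q).
              branch 2.1.1.1 (add not not R):
                × closes — contains both R and not R.
              branch 2.1.1.2 (add not (not Q implies not Q)):
                not (not Q implies not Q): α-rule — add not Q, not not Q.
                × closes — contains both Q and not Q.
          branch 2.1.2 (add not not R, not Q):
            not (not R and (not Q implies not Q)): β-rule — branch into not not R  //  not (not Q implies not Q).
              branch 2.1.2.1 (add not not R):
                ○ open, literals {Q=0, R=1}.
              branch 2.1.2.2 (add not (not Q implies not Q)):
                not (not Q implies not Q): α-rule — add not Q, not not Q.
                × closes — contains both Q and not Q.
      branch 2.2 (add T):
        ○ open, literals {T=1}.
4 branches closed, 3 open.
Each open branch fixes some atoms; the unmentioned ones are free. Counting distinct full assignments: branch {Q=1, T=0} (P, R, S) contributes 8 new; branch {Q=0, R=1} (T, P, S) contributes 8 new; branch {T=1} (Q, P, R, S) contributes 12 new. Total: 28.

28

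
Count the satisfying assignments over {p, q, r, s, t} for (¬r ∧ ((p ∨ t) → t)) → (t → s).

Initial set: {((¬r ∧ ((p ∨ t) → t)) → (t → s))}.
((¬r ∧ ((p ∨ t) → t)) → (t → s)): β-rule — branch into ¬(¬r ∧ ((p ∨ t) → t))  //  (t → s).
  branch 1 (add ¬(¬r ∧ ((p ∨ t) → t))):
    ¬(¬r ∧ ((p ∨ t) → t)): β-rule — branch into ¬¬r  //  ¬((p ∨ t) → t).
      branch 1.1 (add ¬¬r):
        ○ open, literals {r=true}.
      branch 1.2 (add ¬((p ∨ t) → t)):
        ¬((p ∨ t) → t): α-rule — add (p ∨ t), ¬t.
        (p ∨ t): β-rule — branch into p  //  t.
          branch 1.2.1 (add p):
            ○ open, literals {p=true, t=false}.
          branch 1.2.2 (add t):
            × closes — contains both t and ¬t.
  branch 2 (add (t → s)):
    (t → s): β-rule — branch into ¬t  //  s.
      branch 2.1 (add ¬t):
        ○ open, literals {t=false}.
      branch 2.2 (add s):
        ○ open, literals {s=true}.
1 branch closed, 4 open.
Each open branch fixes some atoms; the unmentioned ones are free. Counting distinct full assignments: branch {r=true} (p, q, s, t) contributes 16 new; branch {p=true, t=false} (q, r, s) contributes 4 new; branch {t=false} (p, q, r, s) contributes 4 new; branch {s=true} (p, q, r, t) contributes 4 new. Total: 28.

28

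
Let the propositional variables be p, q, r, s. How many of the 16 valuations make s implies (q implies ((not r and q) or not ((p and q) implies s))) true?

Initial set: {(s implies (q implies ((not r and q) or not ((p and q) implies s))))}.
(s implies (q implies ((not r and q) or not ((p and q) implies s)))): β-rule — branch into not s  //  (q implies ((not r and q) or not ((p and q) implies s))).
  branch 1 (add not s):
    ○ open, literals {s=false}.
  branch 2 (add (q implies ((not r and q) or not ((p and q) implies s)))):
    (q implies ((not r and q) or not ((p and q) implies s))): β-rule — branch into not q  //  ((not r and q) or not ((p and q) implies s)).
      branch 2.1 (add not q):
        ○ open, literals {q=false}.
      branch 2.2 (add ((not r and q) or not ((p and q) implies s))):
        ((not r and q) or not ((p and q) implies s)): β-rule — branch into (not r and q)  //  not ((p and q) implies s).
          branch 2.2.1 (add (not r and q)):
            (not r and q): α-rule — add not r, q.
            ○ open, literals {q=true, r=false}.
          branch 2.2.2 (add not ((p and q) implies s)):
            not ((p and q) implies s): α-rule — add (p and q), not s.
            (p and q): α-rule — add p, q.
            ○ open, literals {p=true, q=true, s=false}.
0 branches closed, 4 open.
Each open branch fixes some atoms; the unmentioned ones are free. Counting distinct full assignments: branch {s=false} (p, q, r) contributes 8 new; branch {q=false} (p, r, s) contributes 4 new; branch {q=true, r=false} (p, s) contributes 2 new; branch {p=true, q=true, s=false} (r) contributes 0 new. Total: 14.

14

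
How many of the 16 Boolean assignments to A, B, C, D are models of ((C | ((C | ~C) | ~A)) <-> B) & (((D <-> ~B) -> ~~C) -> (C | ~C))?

8

Initial set: {(((C | ((C | ~C) | ~A)) <-> B) & (((D <-> ~B) -> ~~C) -> (C | ~C)))}.
(((C | ((C | ~C) | ~A)) <-> B) & (((D <-> ~B) -> ~~C) -> (C | ~C))): α-rule — add ((C | ((C | ~C) | ~A)) <-> B), (((D <-> ~B) -> ~~C) -> (C | ~C)).
((C | ((C | ~C) | ~A)) <-> B): β-rule — branch into (C | ((C | ~C) | ~A)), B  //  ~(C | ((C | ~C) | ~A)), ~B.
  branch 1 (add (C | ((C | ~C) | ~A)), B):
    (((D <-> ~B) -> ~~C) -> (C | ~C)): β-rule — branch into ~((D <-> ~B) -> ~~C)  //  (C | ~C).
      branch 1.1 (add ~((D <-> ~B) -> ~~C)):
        ~((D <-> ~B) -> ~~C): α-rule — add (D <-> ~B), ~~~C.
        ~~~C: drop double negation, giving ~C.
        (C | ((C | ~C) | ~A)): β-rule — branch into C  //  ((C | ~C) | ~A).
          branch 1.1.1 (add C):
            × closes — contains both C and ~C.
          branch 1.1.2 (add ((C | ~C) | ~A)):
            (D <-> ~B): β-rule — branch into D, ~B  //  ~D, ~~B.
              branch 1.1.2.1 (add D, ~B):
                × closes — contains both B and ~B.
              branch 1.1.2.2 (add ~D, ~~B):
                ((C | ~C) | ~A): β-rule — branch into (C | ~C)  //  ~A.
                  branch 1.1.2.2.1 (add (C | ~C)):
                    (C | ~C): β-rule — branch into C  //  ~C.
                      branch 1.1.2.2.1.1 (add C):
                        × closes — contains both C and ~C.
                      branch 1.1.2.2.1.2 (add ~C):
                        ○ open, literals {B=1, C=0, D=0}.
                  branch 1.1.2.2.2 (add ~A):
                    ○ open, literals {A=0, B=1, C=0, D=0}.
      branch 1.2 (add (C | ~C)):
        (C | ((C | ~C) | ~A)): β-rule — branch into C  //  ((C | ~C) | ~A).
          branch 1.2.1 (add C):
            (C | ~C): β-rule — branch into C  //  ~C.
              branch 1.2.1.1 (add C):
                ○ open, literals {B=1, C=1}.
              branch 1.2.1.2 (add ~C):
                × closes — contains both C and ~C.
          branch 1.2.2 (add ((C | ~C) | ~A)):
            (C | ~C): β-rule — branch into C  //  ~C.
              branch 1.2.2.1 (add C):
                ((C | ~C) | ~A): β-rule — branch into (C | ~C)  //  ~A.
                  branch 1.2.2.1.1 (add (C | ~C)):
                    (C | ~C): β-rule — branch into C  //  ~C.
                      branch 1.2.2.1.1.1 (add C):
                        ○ open, literals {B=1, C=1}.
                      branch 1.2.2.1.1.2 (add ~C):
                        × closes — contains both C and ~C.
                  branch 1.2.2.1.2 (add ~A):
                    ○ open, literals {A=0, B=1, C=1}.
              branch 1.2.2.2 (add ~C):
                ((C | ~C) | ~A): β-rule — branch into (C | ~C)  //  ~A.
                  branch 1.2.2.2.1 (add (C | ~C)):
                    (C | ~C): β-rule — branch into C  //  ~C.
                      branch 1.2.2.2.1.1 (add C):
                        × closes — contains both C and ~C.
                      branch 1.2.2.2.1.2 (add ~C):
                        ○ open, literals {B=1, C=0}.
                  branch 1.2.2.2.2 (add ~A):
                    ○ open, literals {A=0, B=1, C=0}.
  branch 2 (add ~(C | ((C | ~C) | ~A)), ~B):
    ~(C | ((C | ~C) | ~A)): α-rule — add ~C, ~((C | ~C) | ~A).
    ~((C | ~C) | ~A): α-rule — add ~(C | ~C), ~~A.
    ~(C | ~C): α-rule — add ~C, ~~C.
    × closes — contains both C and ~C.
7 branches closed, 7 open.
Each open branch fixes some atoms; the unmentioned ones are free. Counting distinct full assignments: branch {B=1, C=0, D=0} (A) contributes 2 new; branch {A=0, B=1, C=0, D=0} (none free) contributes 0 new; branch {B=1, C=1} (A, D) contributes 4 new; branch {B=1, C=1} (A, D) contributes 0 new; branch {A=0, B=1, C=1} (D) contributes 0 new; branch {B=1, C=0} (A, D) contributes 2 new; branch {A=0, B=1, C=0} (D) contributes 0 new. Total: 8.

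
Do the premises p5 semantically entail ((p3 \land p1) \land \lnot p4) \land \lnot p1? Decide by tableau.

No

Initial set: {p5; \lnot (((p3 \land p1) \land \lnot p4) \land \lnot p1)}.
\lnot (((p3 \land p1) \land \lnot p4) \land \lnot p1): β-rule — branch into \lnot ((p3 \land p1) \land \lnot p4)  //  \lnot \lnot p1.
  branch 1 (add \lnot ((p3 \land p1) \land \lnot p4)):
    \lnot ((p3 \land p1) \land \lnot p4): β-rule — branch into \lnot (p3 \land p1)  //  \lnot \lnot p4.
      branch 1.1 (add \lnot (p3 \land p1)):
        \lnot (p3 \land p1): β-rule — branch into \lnot p3  //  \lnot p1.
          branch 1.1.1 (add \lnot p3):
            ○ open, literals {p3=0, p5=1}.
          branch 1.1.2 (add \lnot p1):
            ○ open, literals {p1=0, p5=1}.
      branch 1.2 (add \lnot \lnot p4):
        ○ open, literals {p4=1, p5=1}.
  branch 2 (add \lnot \lnot p1):
    ○ open, literals {p1=1, p5=1}.
0 branches closed, 4 open.
An open branch gives a countermodel: p3=0, p5=1 (unmentioned atoms arbitrary); the premises hold there but the conclusion fails.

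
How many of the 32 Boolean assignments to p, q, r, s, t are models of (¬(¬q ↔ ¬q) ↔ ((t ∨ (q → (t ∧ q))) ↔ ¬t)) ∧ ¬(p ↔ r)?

Initial set: {T ((¬(¬q ↔ ¬q) ↔ ((t ∨ (q → (t ∧ q))) ↔ ¬t)) ∧ ¬(p ↔ r))}.
T ((¬(¬q ↔ ¬q) ↔ ((t ∨ (q → (t ∧ q))) ↔ ¬t)) ∧ ¬(p ↔ r)): α-rule — add T (¬(¬q ↔ ¬q) ↔ ((t ∨ (q → (t ∧ q))) ↔ ¬t)), T ¬(p ↔ r).
T (¬(¬q ↔ ¬q) ↔ ((t ∨ (q → (t ∧ q))) ↔ ¬t)): β-rule — branch into T ¬(¬q ↔ ¬q), T ((t ∨ (q → (t ∧ q))) ↔ ¬t)  //  F ¬(¬q ↔ ¬q), F ((t ∨ (q → (t ∧ q))) ↔ ¬t).
  branch 1 (add T ¬(¬q ↔ ¬q), T ((t ∨ (q → (t ∧ q))) ↔ ¬t)):
    T ¬(p ↔ r): β-rule — branch into T p, F r  //  F p, T r.
      branch 1.1 (add T p, F r):
        T ¬(¬q ↔ ¬q): β-rule — branch into T ¬q, F ¬q  //  F ¬q, T ¬q.
          branch 1.1.1 (add T ¬q, F ¬q):
            × closes — contains both q and ¬q.
          branch 1.1.2 (add F ¬q, T ¬q):
            × closes — contains both q and ¬q.
      branch 1.2 (add F p, T r):
        T ¬(¬q ↔ ¬q): β-rule — branch into T ¬q, F ¬q  //  F ¬q, T ¬q.
          branch 1.2.1 (add T ¬q, F ¬q):
            × closes — contains both q and ¬q.
          branch 1.2.2 (add F ¬q, T ¬q):
            × closes — contains both q and ¬q.
  branch 2 (add F ¬(¬q ↔ ¬q), F ((t ∨ (q → (t ∧ q))) ↔ ¬t)):
    T ¬(p ↔ r): β-rule — branch into T p, F r  //  F p, T r.
      branch 2.1 (add T p, F r):
        F ¬(¬q ↔ ¬q): β-rule — branch into T ¬q, T ¬q  //  F ¬q, F ¬q.
          branch 2.1.1 (add T ¬q, T ¬q):
            F ((t ∨ (q → (t ∧ q))) ↔ ¬t): β-rule — branch into T (t ∨ (q → (t ∧ q))), F ¬t  //  F (t ∨ (q → (t ∧ q))), T ¬t.
              branch 2.1.1.1 (add T (t ∨ (q → (t ∧ q))), F ¬t):
                T (t ∨ (q → (t ∧ q))): β-rule — branch into T t  //  T (q → (t ∧ q)).
                  branch 2.1.1.1.1 (add T t):
                    ○ open, literals {p=true, q=false, r=false, t=true}.
                  branch 2.1.1.1.2 (add T (q → (t ∧ q))):
                    T (q → (t ∧ q)): β-rule — branch into F q  //  T (t ∧ q).
                      branch 2.1.1.1.2.1 (add F q):
                        ○ open, literals {p=true, q=false, r=false, t=true}.
                      branch 2.1.1.1.2.2 (add T (t ∧ q)):
                        T (t ∧ q): α-rule — add T t, T q.
                        × closes — contains both q and ¬q.
              branch 2.1.1.2 (add F (t ∨ (q → (t ∧ q))), T ¬t):
                F (t ∨ (q → (t ∧ q))): α-rule — add F t, F (q → (t ∧ q)).
                F (q → (t ∧ q)): α-rule — add T q, F (t ∧ q).
                × closes — contains both q and ¬q.
          branch 2.1.2 (add F ¬q, F ¬q):
            F ((t ∨ (q → (t ∧ q))) ↔ ¬t): β-rule — branch into T (t ∨ (q → (t ∧ q))), F ¬t  //  F (t ∨ (q → (t ∧ q))), T ¬t.
              branch 2.1.2.1 (add T (t ∨ (q → (t ∧ q))), F ¬t):
                T (t ∨ (q → (t ∧ q))): β-rule — branch into T t  //  T (q → (t ∧ q)).
                  branch 2.1.2.1.1 (add T t):
                    ○ open, literals {p=true, q=true, r=false, t=true}.
                  branch 2.1.2.1.2 (add T (q → (t ∧ q))):
                    T (q → (t ∧ q)): β-rule — branch into F q  //  T (t ∧ q).
                      branch 2.1.2.1.2.1 (add F q):
                        × closes — contains both q and ¬q.
                      branch 2.1.2.1.2.2 (add T (t ∧ q)):
                        T (t ∧ q): α-rule — add T t, T q.
                        ○ open, literals {p=true, q=true, r=false, t=true}.
              branch 2.1.2.2 (add F (t ∨ (q → (t ∧ q))), T ¬t):
                F (t ∨ (q → (t ∧ q))): α-rule — add F t, F (q → (t ∧ q)).
                F (q → (t ∧ q)): α-rule — add T q, F (t ∧ q).
                F (t ∧ q): β-rule — branch into F t  //  F q.
                  branch 2.1.2.2.1 (add F t):
                    ○ open, literals {p=true, q=true, r=false, t=false}.
                  branch 2.1.2.2.2 (add F q):
                    × closes — contains both q and ¬q.
      branch 2.2 (add F p, T r):
        F ¬(¬q ↔ ¬q): β-rule — branch into T ¬q, T ¬q  //  F ¬q, F ¬q.
          branch 2.2.1 (add T ¬q, T ¬q):
            F ((t ∨ (q → (t ∧ q))) ↔ ¬t): β-rule — branch into T (t ∨ (q → (t ∧ q))), F ¬t  //  F (t ∨ (q → (t ∧ q))), T ¬t.
              branch 2.2.1.1 (add T (t ∨ (q → (t ∧ q))), F ¬t):
                T (t ∨ (q → (t ∧ q))): β-rule — branch into T t  //  T (q → (t ∧ q)).
                  branch 2.2.1.1.1 (add T t):
                    ○ open, literals {p=false, q=false, r=true, t=true}.
                  branch 2.2.1.1.2 (add T (q → (t ∧ q))):
                    T (q → (t ∧ q)): β-rule — branch into F q  //  T (t ∧ q).
                      branch 2.2.1.1.2.1 (add F q):
                        ○ open, literals {p=false, q=false, r=true, t=true}.
                      branch 2.2.1.1.2.2 (add T (t ∧ q)):
                        T (t ∧ q): α-rule — add T t, T q.
                        × closes — contains both q and ¬q.
              branch 2.2.1.2 (add F (t ∨ (q → (t ∧ q))), T ¬t):
                F (t ∨ (q → (t ∧ q))): α-rule — add F t, F (q → (t ∧ q)).
                F (q → (t ∧ q)): α-rule — add T q, F (t ∧ q).
                × closes — contains both q and ¬q.
          branch 2.2.2 (add F ¬q, F ¬q):
            F ((t ∨ (q → (t ∧ q))) ↔ ¬t): β-rule — branch into T (t ∨ (q → (t ∧ q))), F ¬t  //  F (t ∨ (q → (t ∧ q))), T ¬t.
              branch 2.2.2.1 (add T (t ∨ (q → (t ∧ q))), F ¬t):
                T (t ∨ (q → (t ∧ q))): β-rule — branch into T t  //  T (q → (t ∧ q)).
                  branch 2.2.2.1.1 (add T t):
                    ○ open, literals {p=false, q=true, r=true, t=true}.
                  branch 2.2.2.1.2 (add T (q → (t ∧ q))):
                    T (q → (t ∧ q)): β-rule — branch into F q  //  T (t ∧ q).
                      branch 2.2.2.1.2.1 (add F q):
                        × closes — contains both q and ¬q.
                      branch 2.2.2.1.2.2 (add T (t ∧ q)):
                        T (t ∧ q): α-rule — add T t, T q.
                        ○ open, literals {p=false, q=true, r=true, t=true}.
              branch 2.2.2.2 (add F (t ∨ (q → (t ∧ q))), T ¬t):
                F (t ∨ (q → (t ∧ q))): α-rule — add F t, F (q → (t ∧ q)).
                F (q → (t ∧ q)): α-rule — add T q, F (t ∧ q).
                F (t ∧ q): β-rule — branch into F t  //  F q.
                  branch 2.2.2.2.1 (add F t):
                    ○ open, literals {p=false, q=true, r=true, t=false}.
                  branch 2.2.2.2.2 (add F q):
                    × closes — contains both q and ¬q.
12 branches closed, 10 open.
Each open branch fixes some atoms; the unmentioned ones are free. Counting distinct full assignments: branch {p=true, q=false, r=false, t=true} (s) contributes 2 new; branch {p=true, q=false, r=false, t=true} (s) contributes 0 new; branch {p=true, q=true, r=false, t=true} (s) contributes 2 new; branch {p=true, q=true, r=false, t=true} (s) contributes 0 new; branch {p=true, q=true, r=false, t=false} (s) contributes 2 new; branch {p=false, q=false, r=true, t=true} (s) contributes 2 new; branch {p=false, q=false, r=true, t=true} (s) contributes 0 new; branch {p=false, q=true, r=true, t=true} (s) contributes 2 new; branch {p=false, q=true, r=true, t=true} (s) contributes 0 new; branch {p=false, q=true, r=true, t=false} (s) contributes 2 new. Total: 12.

12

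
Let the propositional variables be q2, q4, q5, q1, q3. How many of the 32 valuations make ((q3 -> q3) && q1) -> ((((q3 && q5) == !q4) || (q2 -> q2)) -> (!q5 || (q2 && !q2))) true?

24

Initial set: {(((q3 -> q3) && q1) -> ((((q3 && q5) == !q4) || (q2 -> q2)) -> (!q5 || (q2 && !q2))))}.
(((q3 -> q3) && q1) -> ((((q3 && q5) == !q4) || (q2 -> q2)) -> (!q5 || (q2 && !q2)))): β-rule — branch into !((q3 -> q3) && q1)  //  ((((q3 && q5) == !q4) || (q2 -> q2)) -> (!q5 || (q2 && !q2))).
  branch 1 (add !((q3 -> q3) && q1)):
    !((q3 -> q3) && q1): β-rule — branch into !(q3 -> q3)  //  !q1.
      branch 1.1 (add !(q3 -> q3)):
        !(q3 -> q3): α-rule — add q3, !q3.
        × closes — contains both q3 and !q3.
      branch 1.2 (add !q1):
        ○ open, literals {q1=0}.
  branch 2 (add ((((q3 && q5) == !q4) || (q2 -> q2)) -> (!q5 || (q2 && !q2)))):
    ((((q3 && q5) == !q4) || (q2 -> q2)) -> (!q5 || (q2 && !q2))): β-rule — branch into !(((q3 && q5) == !q4) || (q2 -> q2))  //  (!q5 || (q2 && !q2)).
      branch 2.1 (add !(((q3 && q5) == !q4) || (q2 -> q2))):
        !(((q3 && q5) == !q4) || (q2 -> q2)): α-rule — add !((q3 && q5) == !q4), !(q2 -> q2).
        !(q2 -> q2): α-rule — add q2, !q2.
        × closes — contains both q2 and !q2.
      branch 2.2 (add (!q5 || (q2 && !q2))):
        (!q5 || (q2 && !q2)): β-rule — branch into !q5  //  (q2 && !q2).
          branch 2.2.1 (add !q5):
            ○ open, literals {q5=0}.
          branch 2.2.2 (add (q2 && !q2)):
            (q2 && !q2): α-rule — add q2, !q2.
            × closes — contains both q2 and !q2.
3 branches closed, 2 open.
Each open branch fixes some atoms; the unmentioned ones are free. Counting distinct full assignments: branch {q1=0} (q2, q4, q5, q3) contributes 16 new; branch {q5=0} (q2, q4, q1, q3) contributes 8 new. Total: 24.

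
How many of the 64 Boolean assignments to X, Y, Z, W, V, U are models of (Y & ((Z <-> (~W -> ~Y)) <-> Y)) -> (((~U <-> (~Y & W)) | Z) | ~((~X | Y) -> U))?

Initial set: {((Y & ((Z <-> (~W -> ~Y)) <-> Y)) -> (((~U <-> (~Y & W)) | Z) | ~((~X | Y) -> U)))}.
((Y & ((Z <-> (~W -> ~Y)) <-> Y)) -> (((~U <-> (~Y & W)) | Z) | ~((~X | Y) -> U))): β-rule — branch into ~(Y & ((Z <-> (~W -> ~Y)) <-> Y))  //  (((~U <-> (~Y & W)) | Z) | ~((~X | Y) -> U)).
  branch 1 (add ~(Y & ((Z <-> (~W -> ~Y)) <-> Y))):
    ~(Y & ((Z <-> (~W -> ~Y)) <-> Y)): β-rule — branch into ~Y  //  ~((Z <-> (~W -> ~Y)) <-> Y).
      branch 1.1 (add ~Y):
        ○ open, literals {Y=F}.
      branch 1.2 (add ~((Z <-> (~W -> ~Y)) <-> Y)):
        ~((Z <-> (~W -> ~Y)) <-> Y): β-rule — branch into (Z <-> (~W -> ~Y)), ~Y  //  ~(Z <-> (~W -> ~Y)), Y.
          branch 1.2.1 (add (Z <-> (~W -> ~Y)), ~Y):
            (Z <-> (~W -> ~Y)): β-rule — branch into Z, (~W -> ~Y)  //  ~Z, ~(~W -> ~Y).
              branch 1.2.1.1 (add Z, (~W -> ~Y)):
                (~W -> ~Y): β-rule — branch into ~~W  //  ~Y.
                  branch 1.2.1.1.1 (add ~~W):
                    ○ open, literals {W=T, Y=F, Z=T}.
                  branch 1.2.1.1.2 (add ~Y):
                    ○ open, literals {Y=F, Z=T}.
              branch 1.2.1.2 (add ~Z, ~(~W -> ~Y)):
                ~(~W -> ~Y): α-rule — add ~W, ~~Y.
                × closes — contains both Y and ~Y.
          branch 1.2.2 (add ~(Z <-> (~W -> ~Y)), Y):
            ~(Z <-> (~W -> ~Y)): β-rule — branch into Z, ~(~W -> ~Y)  //  ~Z, (~W -> ~Y).
              branch 1.2.2.1 (add Z, ~(~W -> ~Y)):
                ~(~W -> ~Y): α-rule — add ~W, ~~Y.
                ○ open, literals {W=F, Y=T, Z=T}.
              branch 1.2.2.2 (add ~Z, (~W -> ~Y)):
                (~W -> ~Y): β-rule — branch into ~~W  //  ~Y.
                  branch 1.2.2.2.1 (add ~~W):
                    ○ open, literals {W=T, Y=T, Z=F}.
                  branch 1.2.2.2.2 (add ~Y):
                    × closes — contains both Y and ~Y.
  branch 2 (add (((~U <-> (~Y & W)) | Z) | ~((~X | Y) -> U))):
    (((~U <-> (~Y & W)) | Z) | ~((~X | Y) -> U)): β-rule — branch into ((~U <-> (~Y & W)) | Z)  //  ~((~X | Y) -> U).
      branch 2.1 (add ((~U <-> (~Y & W)) | Z)):
        ((~U <-> (~Y & W)) | Z): β-rule — branch into (~U <-> (~Y & W))  //  Z.
          branch 2.1.1 (add (~U <-> (~Y & W))):
            (~U <-> (~Y & W)): β-rule — branch into ~U, (~Y & W)  //  ~~U, ~(~Y & W).
              branch 2.1.1.1 (add ~U, (~Y & W)):
                (~Y & W): α-rule — add ~Y, W.
                ○ open, literals {U=F, W=T, Y=F}.
              branch 2.1.1.2 (add ~~U, ~(~Y & W)):
                ~(~Y & W): β-rule — branch into ~~Y  //  ~W.
                  branch 2.1.1.2.1 (add ~~Y):
                    ○ open, literals {U=T, Y=T}.
                  branch 2.1.1.2.2 (add ~W):
                    ○ open, literals {U=T, W=F}.
          branch 2.1.2 (add Z):
            ○ open, literals {Z=T}.
      branch 2.2 (add ~((~X | Y) -> U)):
        ~((~X | Y) -> U): α-rule — add (~X | Y), ~U.
        (~X | Y): β-rule — branch into ~X  //  Y.
          branch 2.2.1 (add ~X):
            ○ open, literals {U=F, X=F}.
          branch 2.2.2 (add Y):
            ○ open, literals {U=F, Y=T}.
2 branches closed, 11 open.
Each open branch fixes some atoms; the unmentioned ones are free. Counting distinct full assignments: branch {Y=F} (X, Z, W, V, U) contributes 32 new; branch {W=T, Y=F, Z=T} (X, V, U) contributes 0 new; branch {Y=F, Z=T} (X, W, V, U) contributes 0 new; branch {W=F, Y=T, Z=T} (X, V, U) contributes 8 new; branch {W=T, Y=T, Z=F} (X, V, U) contributes 8 new; branch {U=F, W=T, Y=F} (X, Z, V) contributes 0 new; branch {U=T, Y=T} (X, Z, W, V) contributes 8 new; branch {U=T, W=F} (X, Y, Z, V) contributes 0 new; branch {Z=T} (X, Y, W, V, U) contributes 4 new; branch {U=F, X=F} (Y, Z, W, V) contributes 2 new; branch {U=F, Y=T} (X, Z, W, V) contributes 2 new. Total: 64.

64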